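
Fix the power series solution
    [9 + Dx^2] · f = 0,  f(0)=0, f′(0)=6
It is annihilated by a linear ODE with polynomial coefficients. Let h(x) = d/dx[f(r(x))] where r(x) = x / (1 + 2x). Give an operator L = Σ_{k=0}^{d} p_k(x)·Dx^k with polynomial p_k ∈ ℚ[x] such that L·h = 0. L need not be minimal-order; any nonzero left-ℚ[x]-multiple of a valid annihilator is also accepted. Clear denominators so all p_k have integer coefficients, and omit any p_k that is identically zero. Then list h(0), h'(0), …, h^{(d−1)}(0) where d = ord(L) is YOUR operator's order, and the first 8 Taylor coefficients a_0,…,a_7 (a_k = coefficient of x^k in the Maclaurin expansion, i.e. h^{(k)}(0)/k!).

f: a_k = 0, 6, 0, -9, 0, 81/20, 0, -243/280, …
h₀=f(r): pull back L_f along r ⇒ L₀.
Derive L from L₀ (diff closure).
L = (33 + 96·x + 96·x^2) + (12 + 72·x + 144·x^2 + 96·x^3)·Dx + (1 + 8·x + 24·x^2 + 32·x^3 + 16·x^4)·Dx^2  (order 2).
h: a_k = 6, -24, 45, 24, -2319/4, 2925, -429483/40, 166326/5, …
ICs: h(0) = 6, h′(0) = -24.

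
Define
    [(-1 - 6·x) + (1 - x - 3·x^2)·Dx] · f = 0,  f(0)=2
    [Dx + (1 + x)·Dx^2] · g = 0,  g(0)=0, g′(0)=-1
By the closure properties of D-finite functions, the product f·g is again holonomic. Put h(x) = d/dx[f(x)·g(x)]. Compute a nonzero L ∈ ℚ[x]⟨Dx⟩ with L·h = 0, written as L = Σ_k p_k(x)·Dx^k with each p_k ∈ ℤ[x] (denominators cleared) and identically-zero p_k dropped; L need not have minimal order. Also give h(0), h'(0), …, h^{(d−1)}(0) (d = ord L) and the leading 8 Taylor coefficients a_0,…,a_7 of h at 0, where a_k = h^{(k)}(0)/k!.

L = (142 + 378·x + 324·x^2) + (19 + 173·x + 396·x^2 + 252·x^3)·Dx + (-7 - 12·x + 28·x^2 + 69·x^3 + 36·x^4)·Dx^2  (order 2).
h: a_k = -2, -2, -23, -122/3, -1007/6, -1912/5, -34591/30, -298762/105, …
ICs: h(0) = -2, h′(0) = -2.

f: a_k = 2, 2, 8, 14, 38, 80, 194, 434, …
g: a_k = 0, -1, 1/2, -1/3, 1/4, -1/5, 1/6, -1/7, …
Sym-product of L_f,L_g gives L₀ (≤ ord 2).
Derive L from L₀ (diff closure).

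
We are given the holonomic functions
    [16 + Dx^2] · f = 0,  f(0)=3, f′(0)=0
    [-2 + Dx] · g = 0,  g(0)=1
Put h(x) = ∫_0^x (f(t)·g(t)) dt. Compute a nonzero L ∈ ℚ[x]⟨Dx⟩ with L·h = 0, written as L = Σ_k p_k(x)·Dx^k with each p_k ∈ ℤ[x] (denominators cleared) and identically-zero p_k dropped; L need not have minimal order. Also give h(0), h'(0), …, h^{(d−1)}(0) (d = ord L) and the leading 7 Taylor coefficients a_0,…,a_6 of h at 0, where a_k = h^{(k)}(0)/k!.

L = 20·Dx - 4·Dx^2 + Dx^3  (order 3).
h: a_k = 0, 3, 3, -6, -11, -14/5, 82/15, …
ICs: h(0) = 0, h′(0) = 3, h′′(0) = 6.

f: a_k = 3, 0, -24, 0, 32, 0, -256/15, …
g: a_k = 1, 2, 2, 4/3, 2/3, 4/15, 4/45, …
L₀ := L_f ⊗_s L_g (sym. prod.), ord ≤ 2.
Integrate: L := L₀·Dx.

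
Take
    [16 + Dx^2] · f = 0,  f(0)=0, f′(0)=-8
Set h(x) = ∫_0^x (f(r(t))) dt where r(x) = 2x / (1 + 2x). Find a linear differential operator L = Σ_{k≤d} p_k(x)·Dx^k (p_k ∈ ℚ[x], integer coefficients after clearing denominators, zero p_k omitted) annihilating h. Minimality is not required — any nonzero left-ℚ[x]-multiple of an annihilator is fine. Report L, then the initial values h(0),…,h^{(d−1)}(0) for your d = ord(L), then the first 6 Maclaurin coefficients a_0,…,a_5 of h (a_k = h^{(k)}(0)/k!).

f: a_k = 0, -8, 0, 64/3, 0, -256/15, …
L₀ from L_f via x↦r, Dx↦r'^{-1}Dx.
h=∫₀ˣh₀: take L = L₀·Dx.
L = 64·Dx + (4 + 24·x + 48·x^2 + 32·x^3)·Dx^2 + (1 + 8·x + 24·x^2 + 32·x^3 + 16·x^4)·Dx^3  (order 3).
h: a_k = 0, 0, -8, 32/3, 80/3, -896/5, …
ICs: h(0) = 0, h′(0) = 0, h′′(0) = -16.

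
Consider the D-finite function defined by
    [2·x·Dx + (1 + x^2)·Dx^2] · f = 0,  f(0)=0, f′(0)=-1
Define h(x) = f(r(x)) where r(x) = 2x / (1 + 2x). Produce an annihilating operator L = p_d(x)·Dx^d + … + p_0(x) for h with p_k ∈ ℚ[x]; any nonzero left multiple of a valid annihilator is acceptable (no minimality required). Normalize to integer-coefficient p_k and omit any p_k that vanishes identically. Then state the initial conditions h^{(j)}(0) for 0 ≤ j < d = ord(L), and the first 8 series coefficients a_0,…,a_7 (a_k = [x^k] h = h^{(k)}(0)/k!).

L = (4 + 16·x)·Dx + (1 + 4·x + 8·x^2)·Dx^2  (order 2).
h: a_k = 0, -2, 4, -16/3, 0, 128/5, -256/3, 1024/7, …
ICs: h(0) = 0, h′(0) = -2.

f: a_k = 0, -1, 0, 1/3, 0, -1/5, 0, 1/7, …
f∘r: x↦r, Dx↦Dx/r' in L_f ⇒ L₀.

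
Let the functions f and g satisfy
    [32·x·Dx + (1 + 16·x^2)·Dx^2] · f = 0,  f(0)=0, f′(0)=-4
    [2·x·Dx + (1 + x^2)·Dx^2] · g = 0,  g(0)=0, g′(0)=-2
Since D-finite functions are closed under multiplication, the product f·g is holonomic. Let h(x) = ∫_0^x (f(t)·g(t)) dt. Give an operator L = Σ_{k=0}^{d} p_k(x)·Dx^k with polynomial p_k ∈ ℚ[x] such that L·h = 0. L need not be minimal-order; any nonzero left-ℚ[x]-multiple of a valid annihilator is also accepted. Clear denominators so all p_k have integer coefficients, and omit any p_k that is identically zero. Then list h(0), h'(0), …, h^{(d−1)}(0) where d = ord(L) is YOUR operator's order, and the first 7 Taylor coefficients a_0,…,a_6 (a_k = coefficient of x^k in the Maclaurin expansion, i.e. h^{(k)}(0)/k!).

L = (-384·x - 10880·x^3 - 16384·x^5 + 34816·x^7 + 98304·x^9)·Dx^2 + (-68 - 3916·x^2 - 19584·x^4 - 14336·x^6 + 121856·x^8 + 147456·x^10)·Dx^3 + (-136·x - 2632·x^3 - 6528·x^5 + 16448·x^7 + 69632·x^9 + 49152·x^11)·Dx^4 + (-1 - 34·x^2 - 305·x^4 + 4880·x^8 + 8704·x^10 + 4096·x^12)·Dx^5  (order 5).
h: a_k = 0, 0, 0, 8/3, 0, -136/15, 0, …
ICs: h(0) = 0, h′(0) = 0, h′′(0) = 0, h′′′(0) = 16, h′′′′(0) = 0.

f: a_k = 0, -4, 0, 64/3, 0, -1024/5, 0, …
g: a_k = 0, -2, 0, 2/3, 0, -2/5, 0, …
Product ⇒ symmetric product L₀, ord ≤ 4.
h=∫h₀ ⇒ L = L₀·Dx.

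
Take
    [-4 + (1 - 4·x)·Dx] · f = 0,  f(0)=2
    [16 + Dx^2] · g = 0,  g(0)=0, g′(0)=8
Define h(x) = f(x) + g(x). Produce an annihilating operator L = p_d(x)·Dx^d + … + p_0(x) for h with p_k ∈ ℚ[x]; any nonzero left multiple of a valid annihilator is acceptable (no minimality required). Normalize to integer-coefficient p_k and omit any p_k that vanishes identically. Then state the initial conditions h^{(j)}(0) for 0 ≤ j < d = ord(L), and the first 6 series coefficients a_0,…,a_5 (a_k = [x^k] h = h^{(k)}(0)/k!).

L = (448 - 512·x + 1024·x^2) + (-48 + 320·x - 768·x^2 + 1024·x^3)·Dx + (28 - 32·x + 64·x^2)·Dx^2 + (-3 + 20·x - 48·x^2 + 64·x^3)·Dx^3  (order 3).
h: a_k = 2, 16, 32, 320/3, 512, 30976/15, …
ICs: h(0) = 2, h′(0) = 16, h′′(0) = 64.

f: a_k = 2, 8, 32, 128, 512, 2048, …
g: a_k = 0, 8, 0, -64/3, 0, 256/15, …
Sum ⇒ L₀ = lclm(L_f,L_g) in ℚ(x)⟨Dx⟩.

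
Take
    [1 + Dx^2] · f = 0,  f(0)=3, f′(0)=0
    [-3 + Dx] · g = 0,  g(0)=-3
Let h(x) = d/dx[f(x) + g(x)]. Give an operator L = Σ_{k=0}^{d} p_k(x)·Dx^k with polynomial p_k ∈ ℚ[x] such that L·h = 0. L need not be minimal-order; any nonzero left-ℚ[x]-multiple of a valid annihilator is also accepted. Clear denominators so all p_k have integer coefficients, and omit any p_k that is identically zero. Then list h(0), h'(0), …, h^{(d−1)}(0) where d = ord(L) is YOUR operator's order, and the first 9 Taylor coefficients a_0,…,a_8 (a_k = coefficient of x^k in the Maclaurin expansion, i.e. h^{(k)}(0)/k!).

L = 3 - Dx + 3·Dx^2 - Dx^3  (order 3).
h: a_k = -9, -30, -81/2, -40, -243/8, -73/4, -729/80, -82/21, -6561/4480, …
ICs: h(0) = -9, h′(0) = -30, h′′(0) = -81.

f: a_k = 3, 0, -3/2, 0, 1/8, 0, -1/240, 0, 1/13440, …
g: a_k = -3, -9, -27/2, -27/2, -81/8, -243/40, -243/80, -729/560, -2187/4480, …
L₀ := lclm(L_f,L_g); ord L₀ ≤ 2+1.
h=h₀': d/dx-closure on L₀ ⇒ L.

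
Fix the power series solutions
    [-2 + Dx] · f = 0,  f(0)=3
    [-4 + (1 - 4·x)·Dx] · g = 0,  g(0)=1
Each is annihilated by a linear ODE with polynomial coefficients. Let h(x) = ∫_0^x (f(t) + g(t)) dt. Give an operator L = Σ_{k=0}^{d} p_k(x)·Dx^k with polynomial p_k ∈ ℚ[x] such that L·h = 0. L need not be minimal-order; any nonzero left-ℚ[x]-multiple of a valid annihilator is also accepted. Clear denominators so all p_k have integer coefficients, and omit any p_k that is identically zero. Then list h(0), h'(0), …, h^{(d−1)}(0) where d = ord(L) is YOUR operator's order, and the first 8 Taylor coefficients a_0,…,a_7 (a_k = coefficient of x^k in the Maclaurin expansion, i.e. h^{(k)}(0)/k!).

L = (24 + 32·x)·Dx + (-14 - 16·x + 32·x^2)·Dx^2 + (1 - 16·x^2)·Dx^3  (order 3).
h: a_k = 0, 4, 5, 22/3, 17, 258/5, 854/5, 61444/105, …
ICs: h(0) = 0, h′(0) = 4, h′′(0) = 10.

f: a_k = 3, 6, 6, 4, 2, 4/5, 4/15, 8/105, …
g: a_k = 1, 4, 16, 64, 256, 1024, 4096, 16384, …
h₀=f+g: left-lcm gives L₀, ord ≤ 2.
Integrate: L := L₀·Dx.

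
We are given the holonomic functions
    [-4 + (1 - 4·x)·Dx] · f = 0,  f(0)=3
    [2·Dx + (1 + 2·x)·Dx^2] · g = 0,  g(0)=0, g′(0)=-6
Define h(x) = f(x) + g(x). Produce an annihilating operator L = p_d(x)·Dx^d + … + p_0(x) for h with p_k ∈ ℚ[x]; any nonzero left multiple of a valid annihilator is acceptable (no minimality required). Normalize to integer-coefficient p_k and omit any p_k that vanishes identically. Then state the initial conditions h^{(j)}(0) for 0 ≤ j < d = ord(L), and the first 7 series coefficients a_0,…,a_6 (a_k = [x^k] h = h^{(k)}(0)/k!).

f: a_k = 3, 12, 48, 192, 768, 3072, 12288, …
g: a_k = 0, -6, 6, -8, 12, -96/5, 32, …
Weyl lclm of L_f,L_g ⇒ L₀ (ord ≤ 3).
L = (128 + 64·x)·Dx + (44 + 224·x + 128·x^2)·Dx^2 + (-5 + 6·x + 48·x^2 + 32·x^3)·Dx^3  (order 3).
h: a_k = 3, 6, 54, 184, 780, 15264/5, 12320, …
ICs: h(0) = 3, h′(0) = 6, h′′(0) = 108.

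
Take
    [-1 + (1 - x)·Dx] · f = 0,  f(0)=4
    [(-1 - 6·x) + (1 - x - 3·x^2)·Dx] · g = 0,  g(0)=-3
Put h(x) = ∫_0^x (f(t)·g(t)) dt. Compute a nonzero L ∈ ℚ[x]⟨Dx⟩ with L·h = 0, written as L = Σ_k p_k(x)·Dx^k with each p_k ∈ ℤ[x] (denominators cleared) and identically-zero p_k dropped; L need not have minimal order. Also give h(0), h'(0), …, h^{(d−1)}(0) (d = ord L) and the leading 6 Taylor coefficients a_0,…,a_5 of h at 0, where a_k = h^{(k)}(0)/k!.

f: a_k = 4, 4, 4, 4, 4, 4, …
g: a_k = -3, -3, -12, -21, -57, -120, …
L₀ := L_f ⊗_s L_g (sym. prod.), ord ≤ 1.
∫: right-multiply L₀ by Dx.
L = (-2 - 4·x + 9·x^2)·Dx + (1 - 2·x - 2·x^2 + 3·x^3)·Dx^2  (order 2).
h: a_k = 0, -12, -12, -24, -39, -384/5, …
ICs: h(0) = 0, h′(0) = -12.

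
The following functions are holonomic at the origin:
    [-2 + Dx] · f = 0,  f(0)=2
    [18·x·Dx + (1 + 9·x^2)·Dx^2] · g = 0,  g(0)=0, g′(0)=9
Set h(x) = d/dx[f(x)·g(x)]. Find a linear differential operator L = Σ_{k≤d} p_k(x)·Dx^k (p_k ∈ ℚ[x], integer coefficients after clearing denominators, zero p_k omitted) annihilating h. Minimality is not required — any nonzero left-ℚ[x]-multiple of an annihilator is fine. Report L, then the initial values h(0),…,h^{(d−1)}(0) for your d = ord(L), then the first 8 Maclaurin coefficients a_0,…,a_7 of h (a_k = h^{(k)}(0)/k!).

L = (-14 - 72·x + 558·x^2 - 648·x^3 + 324·x^4) + (5 + 54·x - 315·x^2 + 486·x^3 - 324·x^4)·Dx + (1 - 9·x + 18·x^2 - 81·x^3 + 81·x^4)·Dx^2  (order 2).
h: a_k = 18, 72, -54, -336, 978, 3096, -46402/5, -188960/7, …
ICs: h(0) = 18, h′(0) = 72.

f: a_k = 2, 4, 4, 8/3, 4/3, 8/15, 8/45, 16/315, …
g: a_k = 0, 9, 0, -27, 0, 729/5, 0, -6561/7, …
Sym-product of L_f,L_g gives L₀ (≤ ord 2).
h=h₀': d/dx-closure on L₀ ⇒ L.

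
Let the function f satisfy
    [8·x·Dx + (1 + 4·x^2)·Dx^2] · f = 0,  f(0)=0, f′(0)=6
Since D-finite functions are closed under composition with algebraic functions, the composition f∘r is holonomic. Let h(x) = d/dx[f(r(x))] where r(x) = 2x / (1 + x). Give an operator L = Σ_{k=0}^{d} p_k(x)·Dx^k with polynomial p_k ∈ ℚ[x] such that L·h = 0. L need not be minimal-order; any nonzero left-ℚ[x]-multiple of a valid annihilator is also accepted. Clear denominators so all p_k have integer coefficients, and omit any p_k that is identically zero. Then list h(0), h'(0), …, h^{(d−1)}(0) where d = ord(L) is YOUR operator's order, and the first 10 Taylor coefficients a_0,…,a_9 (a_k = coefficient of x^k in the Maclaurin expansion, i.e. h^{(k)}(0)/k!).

f: a_k = 0, 6, 0, -8, 0, 96/5, 0, -384/7, 0, 512/3, …
Substitute x→r, Dx→(1/r')Dx; clear ⇒ L₀.
h₀' ⇒ L via d/dx closure of L₀.
L = (2 + 34·x) + (1 + 2·x + 17·x^2)·Dx  (order 1).
h: a_k = 12, -24, -156, 720, 1212, -14664, 8724, 231840, -611988, -2717304, …
ICs: h(0) = 12.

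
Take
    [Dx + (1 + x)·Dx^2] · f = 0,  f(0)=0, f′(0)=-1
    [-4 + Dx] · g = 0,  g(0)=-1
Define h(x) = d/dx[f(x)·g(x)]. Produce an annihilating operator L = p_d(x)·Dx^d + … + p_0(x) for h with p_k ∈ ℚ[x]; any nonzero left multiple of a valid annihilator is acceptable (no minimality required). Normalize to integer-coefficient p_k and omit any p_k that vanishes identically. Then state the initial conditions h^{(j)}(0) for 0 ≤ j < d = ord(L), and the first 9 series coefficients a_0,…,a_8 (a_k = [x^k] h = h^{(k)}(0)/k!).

f: a_k = 0, -1, 1/2, -1/3, 1/4, -1/5, 1/6, -1/7, 1/8, …
g: a_k = -1, -4, -8, -32/3, -32/3, -128/15, -256/45, -1024/315, -512/315, …
Product ⇒ symmetric product L₀, ord ≤ 2.
h=h₀': d/dx-closure on L₀ ⇒ L.
L = (40 + 96·x + 64·x^2) + (-22 - 52·x - 32·x^2)·Dx + (3 + 7·x + 4·x^2)·Dx^2  (order 2).
h: a_k = 1, 7, 19, 31, 36, 97/3, 1067/45, 659/45, 1649/210, …
ICs: h(0) = 1, h′(0) = 7.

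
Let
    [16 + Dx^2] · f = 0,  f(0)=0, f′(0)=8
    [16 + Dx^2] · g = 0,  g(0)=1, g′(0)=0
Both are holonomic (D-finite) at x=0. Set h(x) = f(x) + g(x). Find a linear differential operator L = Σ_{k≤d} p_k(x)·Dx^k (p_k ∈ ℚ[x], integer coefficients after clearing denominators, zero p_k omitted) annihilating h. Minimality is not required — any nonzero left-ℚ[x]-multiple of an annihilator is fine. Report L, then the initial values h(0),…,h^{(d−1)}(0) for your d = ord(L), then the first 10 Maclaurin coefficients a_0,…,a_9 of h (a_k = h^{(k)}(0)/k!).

L = 16 + Dx^2  (order 2).
h: a_k = 1, 8, -8, -64/3, 32/3, 256/15, -256/45, -2048/315, 512/315, 4096/2835, …
ICs: h(0) = 1, h′(0) = 8.

f: a_k = 0, 8, 0, -64/3, 0, 256/15, 0, -2048/315, 0, 4096/2835, …
g: a_k = 1, 0, -8, 0, 32/3, 0, -256/45, 0, 512/315, 0, …
Weyl lclm of L_f,L_g ⇒ L₀ (ord ≤ 4).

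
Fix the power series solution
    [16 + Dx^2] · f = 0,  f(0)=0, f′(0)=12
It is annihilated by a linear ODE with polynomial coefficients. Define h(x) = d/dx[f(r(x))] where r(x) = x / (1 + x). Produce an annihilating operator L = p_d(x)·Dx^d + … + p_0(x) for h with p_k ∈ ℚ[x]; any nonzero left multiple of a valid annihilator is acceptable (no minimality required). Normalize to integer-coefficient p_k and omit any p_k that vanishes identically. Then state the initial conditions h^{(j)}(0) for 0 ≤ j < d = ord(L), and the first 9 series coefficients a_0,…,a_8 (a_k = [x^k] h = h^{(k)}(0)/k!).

f: a_k = 0, 12, 0, -32, 0, 128/5, 0, -1024/105, 0, …
L₀ from L_f via x↦r, Dx↦r'^{-1}Dx.
Derive L from L₀ (diff closure).
L = (22 + 12·x + 6·x^2) + (6 + 18·x + 18·x^2 + 6·x^3)·Dx + (1 + 4·x + 6·x^2 + 4·x^3 + x^4)·Dx^2  (order 2).
h: a_k = 12, -24, -60, 336, -772, 1080, -9844/15, -20128/15, 120412/21, …
ICs: h(0) = 12, h′(0) = -24.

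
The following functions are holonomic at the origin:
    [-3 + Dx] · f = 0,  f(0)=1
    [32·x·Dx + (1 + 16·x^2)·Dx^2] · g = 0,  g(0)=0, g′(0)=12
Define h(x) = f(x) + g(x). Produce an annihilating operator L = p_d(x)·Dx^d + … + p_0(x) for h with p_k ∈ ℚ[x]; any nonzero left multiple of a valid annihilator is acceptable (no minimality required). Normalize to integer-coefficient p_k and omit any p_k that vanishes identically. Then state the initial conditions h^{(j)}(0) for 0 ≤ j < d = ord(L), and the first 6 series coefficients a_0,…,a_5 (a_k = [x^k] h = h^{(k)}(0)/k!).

L = (96 - 288·x - 4608·x^2 - 4608·x^3)·Dx + (-41 + 1248·x^2 - 2304·x^4)·Dx^2 + (3 + 32·x + 96·x^2 + 512·x^3 + 768·x^4)·Dx^3  (order 3).
h: a_k = 1, 15, 9/2, -119/2, 27/8, 24657/40, …
ICs: h(0) = 1, h′(0) = 15, h′′(0) = 9.

f: a_k = 1, 3, 9/2, 9/2, 27/8, 81/40, …
g: a_k = 0, 12, 0, -64, 0, 3072/5, …
L₀ := lclm(L_f,L_g); ord L₀ ≤ 1+2.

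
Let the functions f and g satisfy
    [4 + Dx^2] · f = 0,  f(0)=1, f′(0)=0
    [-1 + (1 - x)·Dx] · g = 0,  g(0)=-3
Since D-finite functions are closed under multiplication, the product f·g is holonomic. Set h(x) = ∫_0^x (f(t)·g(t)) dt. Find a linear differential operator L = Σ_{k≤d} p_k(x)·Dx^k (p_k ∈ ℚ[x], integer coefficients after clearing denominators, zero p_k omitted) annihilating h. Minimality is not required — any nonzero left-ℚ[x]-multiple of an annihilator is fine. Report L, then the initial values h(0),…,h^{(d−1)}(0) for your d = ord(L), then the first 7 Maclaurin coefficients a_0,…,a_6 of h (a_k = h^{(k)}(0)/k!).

f: a_k = 1, 0, -2, 0, 2/3, 0, -4/45, …
g: a_k = -3, -3, -3, -3, -3, -3, -3, …
h₀=f·g: eliminate ⇒ L₀, order ≤ 2·1.
∫: right-multiply L₀ by Dx.
L = (-4 + 4·x)·Dx + 2·Dx^2 + (-1 + x)·Dx^3  (order 3).
h: a_k = 0, -3, -3/2, 1, 3/4, 1/5, 1/6, …
ICs: h(0) = 0, h′(0) = -3, h′′(0) = -3.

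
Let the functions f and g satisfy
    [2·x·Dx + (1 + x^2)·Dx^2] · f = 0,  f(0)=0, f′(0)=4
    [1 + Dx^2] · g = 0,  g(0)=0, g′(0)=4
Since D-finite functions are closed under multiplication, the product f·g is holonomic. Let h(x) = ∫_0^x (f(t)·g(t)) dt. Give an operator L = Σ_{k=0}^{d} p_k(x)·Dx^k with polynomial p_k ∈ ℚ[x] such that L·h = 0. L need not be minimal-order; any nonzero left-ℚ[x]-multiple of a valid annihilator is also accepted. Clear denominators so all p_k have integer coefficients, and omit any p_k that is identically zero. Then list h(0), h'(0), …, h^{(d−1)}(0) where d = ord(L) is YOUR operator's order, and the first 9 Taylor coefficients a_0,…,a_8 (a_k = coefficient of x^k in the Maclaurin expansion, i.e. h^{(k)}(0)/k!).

L = (10 + 26·x^2 + 11·x^4 + 4·x^6 + x^8)·Dx + (12·x + 20·x^3 + 12·x^5 + 4·x^7)·Dx^2 + (12 + 32·x^2 + 18·x^4 + 8·x^6 + 2·x^8)·Dx^3 + (12·x + 20·x^3 + 12·x^5 + 4·x^7)·Dx^4 + (2 + 6·x^2 + 7·x^4 + 4·x^6 + x^8)·Dx^5  (order 5).
h: a_k = 0, 0, 0, 16/3, 0, -8/5, 0, 38/63, 0, …
ICs: h(0) = 0, h′(0) = 0, h′′(0) = 0, h′′′(0) = 32, h′′′′(0) = 0.

f: a_k = 0, 4, 0, -4/3, 0, 4/5, 0, -4/7, 0, …
g: a_k = 0, 4, 0, -2/3, 0, 1/30, 0, -1/1260, 0, …
Sym-product of L_f,L_g gives L₀ (≤ ord 4).
Integrate: L := L₀·Dx.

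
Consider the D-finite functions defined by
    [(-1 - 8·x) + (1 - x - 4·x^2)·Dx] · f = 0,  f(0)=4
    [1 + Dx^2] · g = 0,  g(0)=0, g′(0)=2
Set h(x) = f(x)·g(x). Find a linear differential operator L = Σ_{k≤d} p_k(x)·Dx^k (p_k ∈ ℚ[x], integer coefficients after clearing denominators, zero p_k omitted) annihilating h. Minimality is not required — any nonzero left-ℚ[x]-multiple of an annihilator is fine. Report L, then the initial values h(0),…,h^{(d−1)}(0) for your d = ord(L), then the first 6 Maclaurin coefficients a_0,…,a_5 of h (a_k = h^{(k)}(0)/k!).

L = (7 + x + 4·x^2) + (2 + 16·x)·Dx + (-1 + x + 4·x^2)·Dx^2  (order 2).
h: a_k = 0, 8, 8, 116/3, 212/3, 1127/5, …
ICs: h(0) = 0, h′(0) = 8.

f: a_k = 4, 4, 20, 36, 116, 260, …
g: a_k = 0, 2, 0, -1/3, 0, 1/60, …
h₀=f·g: eliminate ⇒ L₀, order ≤ 1·2.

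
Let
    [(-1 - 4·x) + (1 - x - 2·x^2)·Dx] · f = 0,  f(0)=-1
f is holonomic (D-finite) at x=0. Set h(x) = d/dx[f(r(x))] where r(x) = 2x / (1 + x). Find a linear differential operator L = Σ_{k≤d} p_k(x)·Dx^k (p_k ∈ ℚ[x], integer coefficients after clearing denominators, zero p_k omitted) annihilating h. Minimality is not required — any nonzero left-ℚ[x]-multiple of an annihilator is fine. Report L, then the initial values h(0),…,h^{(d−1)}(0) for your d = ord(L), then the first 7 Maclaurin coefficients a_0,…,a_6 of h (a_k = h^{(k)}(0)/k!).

f: a_k = -1, -1, -3, -5, -11, -21, -43, …
Substitute x→r, Dx→(1/r')Dx; clear ⇒ L₀.
Differentiate: ansatz ord ≤ ord L₀ ⇒ L.
L = (10 + 54·x + 270·x^2 + 162·x^3) + (-1 - 10·x + 90·x^3 + 81·x^4)·Dx  (order 1).
h: a_k = -2, -20, -54, -360, -810, -4860, -10206, …
ICs: h(0) = -2.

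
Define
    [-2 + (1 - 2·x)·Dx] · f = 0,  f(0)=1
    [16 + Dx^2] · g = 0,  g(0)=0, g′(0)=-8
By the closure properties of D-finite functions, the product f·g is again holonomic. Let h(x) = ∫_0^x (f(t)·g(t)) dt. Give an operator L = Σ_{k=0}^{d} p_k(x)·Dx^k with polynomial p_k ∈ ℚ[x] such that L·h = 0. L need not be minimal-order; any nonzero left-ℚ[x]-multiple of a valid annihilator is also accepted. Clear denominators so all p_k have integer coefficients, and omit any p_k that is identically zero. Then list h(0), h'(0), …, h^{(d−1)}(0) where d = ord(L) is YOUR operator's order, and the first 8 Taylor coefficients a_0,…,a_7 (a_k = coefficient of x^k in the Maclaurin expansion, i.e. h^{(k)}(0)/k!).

f: a_k = 1, 2, 4, 8, 16, 32, 64, 128, …
g: a_k = 0, -8, 0, 64/3, 0, -256/15, 0, 2048/315, …
L₀ := L_f ⊗_s L_g (sym. prod.), ord ≤ 2.
h=∫₀ˣh₀: take L = L₀·Dx.
L = (-16 + 32·x)·Dx + 4·Dx^2 + (-1 + 2·x)·Dx^3  (order 3).
h: a_k = 0, 0, -4, -16/3, -8/3, -64/15, -448/45, -256/15, …
ICs: h(0) = 0, h′(0) = 0, h′′(0) = -8.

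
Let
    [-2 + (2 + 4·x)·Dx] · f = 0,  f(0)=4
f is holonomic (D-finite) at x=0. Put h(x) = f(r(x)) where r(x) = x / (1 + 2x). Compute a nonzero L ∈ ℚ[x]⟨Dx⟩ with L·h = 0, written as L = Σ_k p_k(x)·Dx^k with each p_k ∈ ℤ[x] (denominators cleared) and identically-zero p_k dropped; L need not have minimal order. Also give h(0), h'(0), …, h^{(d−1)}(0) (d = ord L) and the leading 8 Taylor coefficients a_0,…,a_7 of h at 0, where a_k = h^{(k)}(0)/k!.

L = -1 + (1 + 6·x + 8·x^2)·Dx  (order 1).
h: a_k = 4, 4, -10, 26, -141/2, 399/2, -2353/4, 7205/4, …
ICs: h(0) = 4.

f: a_k = 4, 4, -2, 2, -5/2, 7/2, -21/4, 33/4, …
h₀=f(r): pull back L_f along r ⇒ L₀.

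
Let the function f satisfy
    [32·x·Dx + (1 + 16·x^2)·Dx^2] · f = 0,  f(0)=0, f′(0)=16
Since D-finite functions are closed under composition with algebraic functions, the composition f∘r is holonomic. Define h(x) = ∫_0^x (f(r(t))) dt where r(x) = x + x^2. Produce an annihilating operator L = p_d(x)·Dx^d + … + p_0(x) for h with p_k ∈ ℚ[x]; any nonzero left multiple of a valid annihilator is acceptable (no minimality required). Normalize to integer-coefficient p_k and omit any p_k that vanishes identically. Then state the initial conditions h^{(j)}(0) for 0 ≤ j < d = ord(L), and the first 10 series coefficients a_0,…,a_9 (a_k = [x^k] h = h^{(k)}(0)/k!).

f: a_k = 0, 16, 0, -256/3, 0, 4096/5, 0, -65536/7, 0, 1048576/9, …
Substitute x→r, Dx→(1/r')Dx; clear ⇒ L₀.
∫: right-multiply L₀ by Dx.
L = (-2 + 32·x + 128·x^2 + 192·x^3 + 96·x^4)·Dx^2 + (1 + 2·x + 16·x^2 + 64·x^3 + 80·x^4 + 32·x^5)·Dx^3  (order 3).
h: a_k = 0, 0, 8, 16/3, -64/3, -256/5, 1408/15, 12032/21, -1024/7, -57344/9, …
ICs: h(0) = 0, h′(0) = 0, h′′(0) = 16.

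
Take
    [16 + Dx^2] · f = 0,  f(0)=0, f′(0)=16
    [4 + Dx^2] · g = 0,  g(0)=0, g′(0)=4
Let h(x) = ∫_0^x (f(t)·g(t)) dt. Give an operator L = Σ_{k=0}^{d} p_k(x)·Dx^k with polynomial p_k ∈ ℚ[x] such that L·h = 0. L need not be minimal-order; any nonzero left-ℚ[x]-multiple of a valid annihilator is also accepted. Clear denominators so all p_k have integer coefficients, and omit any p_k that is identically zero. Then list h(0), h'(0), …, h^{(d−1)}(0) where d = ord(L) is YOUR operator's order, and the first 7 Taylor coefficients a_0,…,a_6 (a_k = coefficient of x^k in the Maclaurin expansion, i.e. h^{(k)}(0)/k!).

f: a_k = 0, 16, 0, -128/3, 0, 512/15, 0, …
g: a_k = 0, 4, 0, -8/3, 0, 8/15, 0, …
Product ⇒ symmetric product L₀, ord ≤ 4.
Integrate: L := L₀·Dx.
L = 144·Dx + 40·Dx^3 + Dx^5  (order 5).
h: a_k = 0, 0, 0, 64/3, 0, -128/3, 0, …
ICs: h(0) = 0, h′(0) = 0, h′′(0) = 0, h′′′(0) = 128, h′′′′(0) = 0.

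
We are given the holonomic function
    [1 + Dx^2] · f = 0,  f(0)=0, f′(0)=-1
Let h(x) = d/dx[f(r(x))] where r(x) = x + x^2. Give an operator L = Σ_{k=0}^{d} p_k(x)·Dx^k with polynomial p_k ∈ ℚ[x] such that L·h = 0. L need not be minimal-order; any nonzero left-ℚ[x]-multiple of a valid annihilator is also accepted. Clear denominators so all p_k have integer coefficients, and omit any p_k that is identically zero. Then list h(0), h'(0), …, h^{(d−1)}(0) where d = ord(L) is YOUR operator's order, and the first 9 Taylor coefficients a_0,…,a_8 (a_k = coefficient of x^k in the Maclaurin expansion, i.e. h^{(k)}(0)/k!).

L = (13 + 8·x + 24·x^2 + 32·x^3 + 16·x^4) + (-6 - 12·x)·Dx + (1 + 4·x + 4·x^2)·Dx^2  (order 2).
h: a_k = -1, -2, 1/2, 2, 59/24, 3/4, -419/720, -59/90, -13609/40320, …
ICs: h(0) = -1, h′(0) = -2.

f: a_k = 0, -1, 0, 1/6, 0, -1/120, 0, 1/5040, 0, …
Substitute x→r, Dx→(1/r')Dx; clear ⇒ L₀.
h=h₀': d/dx-closure on L₀ ⇒ L.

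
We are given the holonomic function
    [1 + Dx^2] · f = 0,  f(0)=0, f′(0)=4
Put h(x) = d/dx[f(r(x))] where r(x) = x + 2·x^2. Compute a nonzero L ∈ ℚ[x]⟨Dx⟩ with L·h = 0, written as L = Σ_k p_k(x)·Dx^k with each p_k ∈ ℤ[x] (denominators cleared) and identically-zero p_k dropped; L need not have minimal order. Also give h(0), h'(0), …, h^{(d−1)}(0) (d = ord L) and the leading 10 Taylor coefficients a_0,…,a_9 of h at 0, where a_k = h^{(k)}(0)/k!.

L = (49 + 16·x + 96·x^2 + 256·x^3 + 256·x^4) + (-12 - 48·x)·Dx + (1 + 8·x + 16·x^2)·Dx^2  (order 2).
h: a_k = 4, 16, -2, -16, -239/6, -30, 1679/180, 956/45, 235873/10080, 473/56, …
ICs: h(0) = 4, h′(0) = 16.

f: a_k = 0, 4, 0, -2/3, 0, 1/30, 0, -1/1260, 0, 1/90720, …
L₀ from L_f via x↦r, Dx↦r'^{-1}Dx.
Derive L from L₀ (diff closure).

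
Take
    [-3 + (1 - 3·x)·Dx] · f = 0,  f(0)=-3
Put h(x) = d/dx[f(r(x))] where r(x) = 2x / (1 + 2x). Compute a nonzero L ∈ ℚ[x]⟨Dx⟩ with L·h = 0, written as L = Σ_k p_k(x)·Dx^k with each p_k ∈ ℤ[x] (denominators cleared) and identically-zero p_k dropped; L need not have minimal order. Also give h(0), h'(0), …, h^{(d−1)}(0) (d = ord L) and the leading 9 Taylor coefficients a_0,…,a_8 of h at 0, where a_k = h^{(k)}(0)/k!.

L = 8 + (-1 + 4·x)·Dx  (order 1).
h: a_k = -18, -144, -864, -4608, -23040, -110592, -516096, -2359296, -10616832, …
ICs: h(0) = -18.

f: a_k = -3, -9, -27, -81, -243, -729, -2187, -6561, -19683, …
Change of var in L_f (x↦r) gives L₀.
h=h₀': d/dx-closure on L₀ ⇒ L.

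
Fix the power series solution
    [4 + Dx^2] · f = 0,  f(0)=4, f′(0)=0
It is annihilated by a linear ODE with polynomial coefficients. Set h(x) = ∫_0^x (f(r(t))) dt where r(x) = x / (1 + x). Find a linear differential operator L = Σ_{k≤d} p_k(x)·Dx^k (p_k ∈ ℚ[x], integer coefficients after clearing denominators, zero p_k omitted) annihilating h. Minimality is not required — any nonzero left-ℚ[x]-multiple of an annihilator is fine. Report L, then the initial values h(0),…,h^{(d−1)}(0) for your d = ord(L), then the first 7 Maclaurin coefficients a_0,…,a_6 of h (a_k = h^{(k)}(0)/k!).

f: a_k = 4, 0, -8, 0, 8/3, 0, -16/45, …
h₀=f(r): pull back L_f along r ⇒ L₀.
Integrate: L := L₀·Dx.
L = 4·Dx + (2 + 6·x + 6·x^2 + 2·x^3)·Dx^2 + (1 + 4·x + 6·x^2 + 4·x^3 + x^4)·Dx^3  (order 3).
h: a_k = 0, 4, 0, -8/3, 4, -64/15, 32/9, …
ICs: h(0) = 0, h′(0) = 4, h′′(0) = 0.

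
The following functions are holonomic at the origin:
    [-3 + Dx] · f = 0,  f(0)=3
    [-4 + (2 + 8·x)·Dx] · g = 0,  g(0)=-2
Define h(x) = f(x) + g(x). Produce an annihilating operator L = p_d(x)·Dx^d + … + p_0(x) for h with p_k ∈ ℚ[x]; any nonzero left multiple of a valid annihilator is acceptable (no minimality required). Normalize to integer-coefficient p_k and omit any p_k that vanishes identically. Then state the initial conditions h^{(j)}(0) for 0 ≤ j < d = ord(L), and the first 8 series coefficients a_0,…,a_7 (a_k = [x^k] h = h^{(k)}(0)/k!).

L = (30 + 72·x) + (-13 - 72·x - 144·x^2)·Dx + (1 + 16·x + 48·x^2)·Dx^2  (order 2).
h: a_k = 1, 5, 35/2, 11/2, 241/8, -1997/40, 13683/80, -294951/560, …
ICs: h(0) = 1, h′(0) = 5.

f: a_k = 3, 9, 27/2, 27/2, 81/8, 243/40, 243/80, 729/560, …
g: a_k = -2, -4, 4, -8, 20, -56, 168, -528, …
Sum ⇒ L₀ = lclm(L_f,L_g) in ℚ(x)⟨Dx⟩.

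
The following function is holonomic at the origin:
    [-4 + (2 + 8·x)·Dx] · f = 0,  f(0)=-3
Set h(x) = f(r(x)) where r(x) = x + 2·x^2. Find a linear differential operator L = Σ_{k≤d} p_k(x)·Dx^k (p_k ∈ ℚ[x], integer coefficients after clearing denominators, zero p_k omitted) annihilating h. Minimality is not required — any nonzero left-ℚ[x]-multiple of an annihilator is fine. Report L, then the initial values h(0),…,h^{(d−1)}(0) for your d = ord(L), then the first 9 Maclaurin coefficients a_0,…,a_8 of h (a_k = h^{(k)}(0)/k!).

f: a_k = -3, -6, 6, -12, 30, -84, 252, -792, 2574, …
Substitute x→r, Dx→(1/r')Dx; clear ⇒ L₀.
L = (-2 - 8·x) + (1 + 4·x + 8·x^2)·Dx  (order 1).
h: a_k = -3, -6, -6, 12, -18, 12, 36, -168, 366, …
ICs: h(0) = -3.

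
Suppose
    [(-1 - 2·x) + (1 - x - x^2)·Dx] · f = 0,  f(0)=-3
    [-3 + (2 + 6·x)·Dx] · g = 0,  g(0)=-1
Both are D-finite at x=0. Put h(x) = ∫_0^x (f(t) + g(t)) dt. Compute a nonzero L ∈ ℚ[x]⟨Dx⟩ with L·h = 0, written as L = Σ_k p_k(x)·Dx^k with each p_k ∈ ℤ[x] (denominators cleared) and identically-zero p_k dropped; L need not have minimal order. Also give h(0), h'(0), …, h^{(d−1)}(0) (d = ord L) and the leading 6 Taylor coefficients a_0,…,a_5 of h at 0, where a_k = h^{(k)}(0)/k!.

L = (-33 - 117·x - 117·x^2 - 90·x^3)·Dx + (25 + 102·x + 303·x^2 + 378·x^3 + 225·x^4)·Dx^2 + (2 - 22·x - 90·x^2 + 38·x^3 + 198·x^4 + 90·x^5)·Dx^3  (order 3).
h: a_k = 0, -4, -9/4, -13/8, -171/64, -303/128, …
ICs: h(0) = 0, h′(0) = -4, h′′(0) = -9/2.

f: a_k = -3, -3, -6, -9, -15, -24, …
g: a_k = -1, -3/2, 9/8, -27/16, 405/128, -1701/256, …
Sum ⇒ L₀ = lclm(L_f,L_g) in ℚ(x)⟨Dx⟩.
h=∫h₀ ⇒ L = L₀·Dx.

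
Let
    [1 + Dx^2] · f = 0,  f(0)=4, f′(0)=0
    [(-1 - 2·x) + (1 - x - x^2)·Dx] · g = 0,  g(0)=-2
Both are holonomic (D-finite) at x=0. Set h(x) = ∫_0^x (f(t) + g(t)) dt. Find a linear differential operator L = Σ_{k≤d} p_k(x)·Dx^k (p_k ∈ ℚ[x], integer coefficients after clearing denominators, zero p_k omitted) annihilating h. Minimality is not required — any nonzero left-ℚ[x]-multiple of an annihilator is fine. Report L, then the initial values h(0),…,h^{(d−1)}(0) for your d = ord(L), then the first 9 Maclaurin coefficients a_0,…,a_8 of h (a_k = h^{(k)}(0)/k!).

f: a_k = 4, 0, -2, 0, 1/6, 0, -1/180, 0, 1/10080, …
g: a_k = -2, -2, -4, -6, -10, -16, -26, -42, -68, …
Weyl lclm of L_f,L_g ⇒ L₀ (ord ≤ 3).
Integrate: L := L₀·Dx.
L = (-19 - 48·x - 31·x^2 - 24·x^3 - 5·x^4 - 2·x^5)·Dx + (5 - x - 4·x^2 - 7·x^3 - 6·x^4 - 3·x^5 - x^6)·Dx^2 + (-19 - 48·x - 31·x^2 - 24·x^3 - 5·x^4 - 2·x^5)·Dx^3 + (5 - x - 4·x^2 - 7·x^3 - 6·x^4 - 3·x^5 - x^6)·Dx^4  (order 4).
h: a_k = 0, 2, -1, -2, -3/2, -59/30, -8/3, -4681/1260, -21/4, …
ICs: h(0) = 0, h′(0) = 2, h′′(0) = -2, h′′′(0) = -12.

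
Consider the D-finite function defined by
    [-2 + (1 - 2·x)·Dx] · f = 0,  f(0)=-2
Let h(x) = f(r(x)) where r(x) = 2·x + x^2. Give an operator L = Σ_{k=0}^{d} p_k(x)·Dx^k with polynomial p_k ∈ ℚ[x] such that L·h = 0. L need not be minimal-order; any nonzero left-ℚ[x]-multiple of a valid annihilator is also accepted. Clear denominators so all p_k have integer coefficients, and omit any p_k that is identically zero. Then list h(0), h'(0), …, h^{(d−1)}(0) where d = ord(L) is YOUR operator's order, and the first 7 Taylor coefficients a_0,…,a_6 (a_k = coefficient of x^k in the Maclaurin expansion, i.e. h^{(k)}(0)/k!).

f: a_k = -2, -4, -8, -16, -32, -64, -128, …
h₀=f(r): pull back L_f along r ⇒ L₀.
L = (4 + 4·x) + (-1 + 4·x + 2·x^2)·Dx  (order 1).
h: a_k = -2, -8, -36, -160, -712, -3168, -14096, …
ICs: h(0) = -2.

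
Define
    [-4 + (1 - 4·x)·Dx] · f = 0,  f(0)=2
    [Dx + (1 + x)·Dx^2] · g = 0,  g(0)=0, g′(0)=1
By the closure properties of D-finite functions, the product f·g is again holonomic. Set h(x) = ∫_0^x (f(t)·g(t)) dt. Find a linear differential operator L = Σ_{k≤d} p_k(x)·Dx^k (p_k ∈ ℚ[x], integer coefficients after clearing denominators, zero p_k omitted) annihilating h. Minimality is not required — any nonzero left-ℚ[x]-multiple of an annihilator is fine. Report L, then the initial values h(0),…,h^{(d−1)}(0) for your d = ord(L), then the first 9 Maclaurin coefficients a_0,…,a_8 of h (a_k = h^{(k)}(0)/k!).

L = 4·Dx + (7 + 12·x)·Dx^2 + (-1 + 3·x + 4·x^2)·Dx^3  (order 3).
h: a_k = 0, 0, 1, 7/3, 43/6, 137/6, 3428/45, 3917/15, 383881/420, …
ICs: h(0) = 0, h′(0) = 0, h′′(0) = 2.

f: a_k = 2, 8, 32, 128, 512, 2048, 8192, 32768, 131072, …
g: a_k = 0, 1, -1/2, 1/3, -1/4, 1/5, -1/6, 1/7, -1/8, …
Sym-product of L_f,L_g gives L₀ (≤ ord 2).
h=∫₀ˣh₀: take L = L₀·Dx.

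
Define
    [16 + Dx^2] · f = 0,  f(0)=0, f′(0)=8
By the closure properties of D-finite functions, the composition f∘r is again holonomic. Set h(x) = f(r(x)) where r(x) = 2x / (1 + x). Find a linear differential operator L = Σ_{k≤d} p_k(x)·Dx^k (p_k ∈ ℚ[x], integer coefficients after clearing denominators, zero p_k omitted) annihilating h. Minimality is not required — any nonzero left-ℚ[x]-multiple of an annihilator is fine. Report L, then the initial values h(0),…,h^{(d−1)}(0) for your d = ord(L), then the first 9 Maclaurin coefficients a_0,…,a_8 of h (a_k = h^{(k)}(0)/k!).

f: a_k = 0, 8, 0, -64/3, 0, 256/15, 0, -2048/315, 0, …
h₀=f(r): pull back L_f along r ⇒ L₀.
L = 64 + (2 + 6·x + 6·x^2 + 2·x^3)·Dx + (1 + 4·x + 6·x^2 + 4·x^3 + x^4)·Dx^2  (order 2).
h: a_k = 0, 16, -16, -464/3, 496, -6928/15, -1040, 1516976/315, -437456/45, …
ICs: h(0) = 0, h′(0) = 16.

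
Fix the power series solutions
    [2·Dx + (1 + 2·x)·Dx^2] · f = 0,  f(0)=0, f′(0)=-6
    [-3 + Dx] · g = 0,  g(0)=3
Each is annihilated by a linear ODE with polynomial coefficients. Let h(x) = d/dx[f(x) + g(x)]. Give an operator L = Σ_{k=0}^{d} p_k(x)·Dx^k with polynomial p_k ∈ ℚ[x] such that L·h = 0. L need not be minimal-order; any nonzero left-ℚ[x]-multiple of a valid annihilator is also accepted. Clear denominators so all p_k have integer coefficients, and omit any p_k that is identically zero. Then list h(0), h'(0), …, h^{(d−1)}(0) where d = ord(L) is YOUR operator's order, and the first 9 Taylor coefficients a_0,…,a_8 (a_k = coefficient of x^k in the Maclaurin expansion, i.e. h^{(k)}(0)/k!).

f: a_k = 0, -6, 6, -8, 12, -96/5, 32, -384/7, 96, …
g: a_k = 3, 9, 27/2, 27/2, 81/8, 243/40, 243/80, 729/560, 2187/4480, …
Weyl lclm of L_f,L_g ⇒ L₀ (ord ≤ 3).
Derive L from L₀ (diff closure).
L = (-42 - 36·x) + (-1 - 36·x - 36·x^2)·Dx + (5 + 16·x + 12·x^2)·Dx^2  (order 2).
h: a_k = 3, 39, 33/2, 177/2, -525/8, 8409/40, -29991/80, 432267/560, -6874719/4480, …
ICs: h(0) = 3, h′(0) = 39.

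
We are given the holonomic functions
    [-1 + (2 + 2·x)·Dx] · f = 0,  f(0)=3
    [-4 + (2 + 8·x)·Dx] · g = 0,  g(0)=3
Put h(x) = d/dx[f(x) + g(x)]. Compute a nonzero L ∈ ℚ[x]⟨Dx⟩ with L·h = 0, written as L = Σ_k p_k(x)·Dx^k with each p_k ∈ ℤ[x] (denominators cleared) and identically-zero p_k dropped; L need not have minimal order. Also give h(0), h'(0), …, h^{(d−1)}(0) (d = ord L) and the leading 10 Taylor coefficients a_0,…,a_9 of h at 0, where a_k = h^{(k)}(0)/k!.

L = -6 + (-15 - 24·x)·Dx + (-2 - 10·x - 8·x^2)·Dx^2  (order 2).
h: a_k = 15/2, -51/4, 585/16, -3855/32, 107625/256, -774333/512, 11354805/2048, -84346119/4096, 5060709225/65536, -38236360305/131072, …
ICs: h(0) = 15/2, h′(0) = -51/4.

f: a_k = 3, 3/2, -3/8, 3/16, -15/128, 21/256, -63/1024, 99/2048, -1287/32768, 2145/65536, …
g: a_k = 3, 6, -6, 12, -30, 84, -252, 792, -2574, 8580, …
L₀ := lclm(L_f,L_g); ord L₀ ≤ 1+1.
Derive L from L₀ (diff closure).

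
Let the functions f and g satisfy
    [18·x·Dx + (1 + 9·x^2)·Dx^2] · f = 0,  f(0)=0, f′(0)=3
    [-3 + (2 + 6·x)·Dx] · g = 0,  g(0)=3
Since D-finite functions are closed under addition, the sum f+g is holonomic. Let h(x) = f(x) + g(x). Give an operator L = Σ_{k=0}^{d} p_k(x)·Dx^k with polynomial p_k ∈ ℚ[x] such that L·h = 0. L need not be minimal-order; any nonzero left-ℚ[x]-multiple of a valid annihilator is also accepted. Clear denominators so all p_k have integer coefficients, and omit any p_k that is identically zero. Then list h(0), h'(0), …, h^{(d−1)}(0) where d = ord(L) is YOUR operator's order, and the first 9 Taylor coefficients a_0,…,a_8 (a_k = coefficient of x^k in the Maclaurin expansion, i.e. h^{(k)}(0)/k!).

f: a_k = 0, 3, 0, -9, 0, 243/5, 0, -2187/7, 0, …
g: a_k = 3, 9/2, -27/8, 81/16, -1215/128, 5103/256, -45927/1024, 216513/2048, -8444007/32768, …
Weyl lclm of L_f,L_g ⇒ L₀ (ord ≤ 3).
L = (-36 - 270·x + 972·x^2 + 1458·x^3)·Dx + (-33 - 144·x + 270·x^2 + 3888·x^3 + 5103·x^4)·Dx^2 + (-2 + 18·x + 108·x^2 + 324·x^3 + 1134·x^4 + 1458·x^5)·Dx^3  (order 3).
h: a_k = 3, 15/2, -27/8, -63/16, -1215/128, 87723/1280, -45927/1024, -2963385/14336, -8444007/32768, …
ICs: h(0) = 3, h′(0) = 15/2, h′′(0) = -27/4.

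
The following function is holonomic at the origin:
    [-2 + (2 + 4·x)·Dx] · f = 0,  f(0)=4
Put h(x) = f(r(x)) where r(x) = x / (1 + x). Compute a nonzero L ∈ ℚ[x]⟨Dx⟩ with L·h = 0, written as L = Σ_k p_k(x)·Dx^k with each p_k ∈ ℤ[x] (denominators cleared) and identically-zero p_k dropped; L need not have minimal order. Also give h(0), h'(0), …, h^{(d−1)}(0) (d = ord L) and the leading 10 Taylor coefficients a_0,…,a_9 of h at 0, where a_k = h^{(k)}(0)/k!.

L = -1 + (1 + 4·x + 3·x^2)·Dx  (order 1).
h: a_k = 4, 4, -6, 10, -37/2, 75/2, -327/4, 753/4, -14445/32, 35699/32, …
ICs: h(0) = 4.

f: a_k = 4, 4, -2, 2, -5/2, 7/2, -21/4, 33/4, -429/32, 715/32, …
L₀ from L_f via x↦r, Dx↦r'^{-1}Dx.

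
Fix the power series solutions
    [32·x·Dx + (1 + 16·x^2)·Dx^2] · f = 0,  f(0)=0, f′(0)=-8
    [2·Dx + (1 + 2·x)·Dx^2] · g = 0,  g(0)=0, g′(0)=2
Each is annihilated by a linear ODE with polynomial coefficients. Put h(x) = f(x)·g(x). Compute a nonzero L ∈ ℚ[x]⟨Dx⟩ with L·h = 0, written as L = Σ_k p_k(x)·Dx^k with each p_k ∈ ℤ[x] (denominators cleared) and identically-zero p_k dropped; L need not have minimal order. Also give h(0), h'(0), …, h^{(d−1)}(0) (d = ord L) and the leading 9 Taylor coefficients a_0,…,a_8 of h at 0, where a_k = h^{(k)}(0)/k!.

f: a_k = 0, -8, 0, 128/3, 0, -2048/5, 0, 32768/7, 0, …
g: a_k = 0, 2, -2, 8/3, -4, 32/5, -32/3, 128/7, -32, …
h₀=f·g: eliminate ⇒ L₀, order ≤ 2·2.
L = (2304 + 8960·x + 114688·x^2 + 552960·x^3 + 983040·x^4 + 851968·x^5 + 1048576·x^7)·Dx + (1032 + 14720·x + 111872·x^2 + 616448·x^3 + 1884160·x^4 + 3047424·x^5 + 2293760·x^6 + 1572864·x^7 + 3670016·x^8)·Dx^2 + (72 + 2512·x + 19968·x^2 + 99072·x^3 + 393216·x^4 + 1019904·x^5 + 1572864·x^6 + 1376256·x^7 + 1572864·x^8 + 2097152·x^9)·Dx^3 + (17 + 132·x + 964·x^2 + 4864·x^3 + 18432·x^4 + 55296·x^5 + 129024·x^6 + 196608·x^7 + 196608·x^8 + 262144·x^9 + 262144·x^10)·Dx^4  (order 4).
h: a_k = 0, 0, -16, 16, 64, -160/3, -34048/45, 11008/15, 41984/5, …
ICs: h(0) = 0, h′(0) = 0, h′′(0) = -32, h′′′(0) = 96.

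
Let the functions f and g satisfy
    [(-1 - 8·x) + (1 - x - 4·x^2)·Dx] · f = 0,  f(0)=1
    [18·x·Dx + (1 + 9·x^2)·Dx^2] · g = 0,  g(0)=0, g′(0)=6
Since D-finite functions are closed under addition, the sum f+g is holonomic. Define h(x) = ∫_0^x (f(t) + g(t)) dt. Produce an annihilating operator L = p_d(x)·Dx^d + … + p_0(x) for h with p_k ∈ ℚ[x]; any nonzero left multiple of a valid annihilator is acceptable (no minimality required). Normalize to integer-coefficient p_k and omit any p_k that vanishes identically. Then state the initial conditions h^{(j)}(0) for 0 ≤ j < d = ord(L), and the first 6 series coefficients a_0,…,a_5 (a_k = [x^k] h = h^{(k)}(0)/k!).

f: a_k = 1, 1, 5, 9, 29, 65, …
g: a_k = 0, 6, 0, -18, 0, 486/5, …
L₀ := lclm(L_f,L_g); ord L₀ ≤ 1+2.
h=∫₀ˣh₀: take L = L₀·Dx.
L = (-90 + 360·x + 6462·x^2 + 14688·x^3 + 63936·x^4 + 31104·x^6)·Dx^2 + (36 + 294·x + 324·x^2 + 3198·x^3 + 13680·x^4 + 46080·x^5 + 3888·x^6 + 31104·x^7)·Dx^3 + (-5 - 16·x - 160·x^2 + 96·x^3 - 555·x^4 + 2304·x^5 + 4896·x^6 + 1296·x^7 + 5184·x^8)·Dx^4  (order 4).
h: a_k = 0, 1, 7/2, 5/3, -9/4, 29/5, …
ICs: h(0) = 0, h′(0) = 1, h′′(0) = 7, h′′′(0) = 10.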